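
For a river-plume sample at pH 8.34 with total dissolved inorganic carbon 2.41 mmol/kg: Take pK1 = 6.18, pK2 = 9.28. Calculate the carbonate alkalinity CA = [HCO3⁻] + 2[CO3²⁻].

CA = [HCO3⁻] + 2[CO3²⁻] = (α₁ + 2α₂)·DIC
At pH 8.34: [H⁺]/K1 = 10^-2.16 = 0.0069183, K2/[H⁺] = 10^-0.94 = 0.11482
α₁ = 1/(1 + 0.0069183 + 0.11482) = 1/1.1217 = 0.8915; α₂ = α₁·K2/[H⁺] = 0.1024
α₁ + 2α₂ = 1.0962
CA = 1.0962 × 2.41 = 2.64 mmol/kg

CA = 2.64 mmol/kg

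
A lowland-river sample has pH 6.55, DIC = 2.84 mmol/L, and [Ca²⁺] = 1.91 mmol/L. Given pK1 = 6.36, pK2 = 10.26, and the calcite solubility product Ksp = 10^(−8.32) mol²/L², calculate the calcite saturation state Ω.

α₂ = 1 / (1 + [H⁺]/K2 + [H⁺]²/(K1K2)) = 1 / (1 + 10^+3.71 + 10^+3.52)
   = 1 / (1 + 5128.6 + 3311.3) = 1/8440.9 = 0.0001185
[CO3²⁻] = α₂ × DIC = 0.0001185 × 2.84 = 0.0003365 mmol/L = 0.3365 μmol/L
Ksp = 10^(−8.32) = 4.786×10^-9
Ω = [Ca²⁺][CO3²⁻]/Ksp = (1.91×10^-3)(3.365×10^-7) / 4.786×10^-9 = 0.134

Ω = 0.134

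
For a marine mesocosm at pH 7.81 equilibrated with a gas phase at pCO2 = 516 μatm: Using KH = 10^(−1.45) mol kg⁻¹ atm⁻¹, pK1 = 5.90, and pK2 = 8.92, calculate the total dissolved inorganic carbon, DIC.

[CO2*] = KH · pCO2 = 10^(−1.45) × 516×10^-6 = 1.831×10^-5 mol/kg
α₀ = 1/(1 + K1/[H⁺] + K1K2/[H⁺]²) = 1/(1 + 10^+1.91 + 10^+0.80) = 0.01129
DIC = [CO2*]/α₀ = 1.831×10^-5 / 0.01129 = 1.62 mmol/kg

DIC = 1.62 mmol/kg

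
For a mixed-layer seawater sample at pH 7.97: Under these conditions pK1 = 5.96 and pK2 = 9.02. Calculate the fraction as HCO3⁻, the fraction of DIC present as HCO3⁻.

α₁ = 1 / (1 + [H⁺]/K1 + K2/[H⁺]) = 1 / (1 + 10^-2.01 + 10^-1.05)
   = 1 / (1 + 0.0097724 + 0.089125) = 1/1.0989 = 0.9100

α₁ = 0.910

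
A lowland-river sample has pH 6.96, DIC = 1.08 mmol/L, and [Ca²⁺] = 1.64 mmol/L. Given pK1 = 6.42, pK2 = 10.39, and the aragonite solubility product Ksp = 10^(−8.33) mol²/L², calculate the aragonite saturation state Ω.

α₂ = 1 / (1 + [H⁺]/K2 + [H⁺]²/(K1K2)) = 1 / (1 + 10^+3.43 + 10^+2.89)
   = 1 / (1 + 2691.5 + 776.25) = 1/3468.8 = 0.0002883
[CO3²⁻] = α₂ × DIC = 0.0002883 × 1.08 = 0.0003113 mmol/L = 0.3113 μmol/L
Ksp = 10^(−8.33) = 4.677×10^-9
Ω = [Ca²⁺][CO3²⁻]/Ksp = (1.64×10^-3)(3.113×10^-7) / 4.677×10^-9 = 0.109

Ω = 0.109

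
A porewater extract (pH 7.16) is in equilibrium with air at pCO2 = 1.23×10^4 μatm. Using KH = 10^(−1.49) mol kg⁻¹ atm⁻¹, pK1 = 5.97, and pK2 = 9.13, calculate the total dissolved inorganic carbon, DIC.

DIC = 6.63 mmol/kg

[CO2*] = KH · pCO2 = 10^(−1.49) × 1.23×10^4×10^-6 = 3.980×10^-4 mol/kg
α₀ = 1/(1 + K1/[H⁺] + K1K2/[H⁺]²) = 1/(1 + 10^+1.19 + 10^-0.78) = 0.06005
DIC = [CO2*]/α₀ = 3.980×10^-4 / 0.06005 = 6.63 mmol/kg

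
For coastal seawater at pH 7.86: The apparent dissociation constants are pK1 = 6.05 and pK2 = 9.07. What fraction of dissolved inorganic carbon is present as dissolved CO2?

α₀ = 1 / (1 + K1/[H⁺] + K1K2/[H⁺]²) = 1 / (1 + 10^+1.81 + 10^+0.60)
   = 1 / (1 + 64.565 + 3.9811) = 1/69.546 = 0.01438

α₀ = 0.0144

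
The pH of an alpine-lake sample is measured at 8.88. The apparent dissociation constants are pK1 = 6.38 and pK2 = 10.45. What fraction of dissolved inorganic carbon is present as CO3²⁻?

α₂ = 1 / (1 + [H⁺]/K2 + [H⁺]²/(K1K2)) = 1 / (1 + 10^+1.57 + 10^-0.93)
   = 1 / (1 + 37.154 + 0.11749) = 1/38.271 = 0.02613

α₂ = 0.0261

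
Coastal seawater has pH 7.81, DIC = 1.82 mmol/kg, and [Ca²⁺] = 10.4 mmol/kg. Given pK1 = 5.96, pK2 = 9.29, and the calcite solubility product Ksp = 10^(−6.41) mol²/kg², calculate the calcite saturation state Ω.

Ω = 1.54

α₂ = 1 / (1 + [H⁺]/K2 + [H⁺]²/(K1K2)) = 1 / (1 + 10^+1.48 + 10^-0.37)
   = 1 / (1 + 30.200 + 0.42658) = 1/31.626 = 0.03162
[CO3²⁻] = α₂ × DIC = 0.03162 × 1.82 = 0.05755 mmol/kg
Ksp = 10^(−6.41) = 3.890×10^-7
Ω = [Ca²⁺][CO3²⁻]/Ksp = (10.4×10^-3)(5.755×10^-5) / 3.890×10^-7 = 1.54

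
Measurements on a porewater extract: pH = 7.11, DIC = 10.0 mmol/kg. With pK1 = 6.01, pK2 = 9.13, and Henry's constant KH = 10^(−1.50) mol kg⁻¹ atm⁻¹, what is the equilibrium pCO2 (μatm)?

pCO2 = 2.31×10^4 μatm

α₀ = 1 / (1 + K1/[H⁺] + K1K2/[H⁺]²) = 1 / (1 + 10^+1.10 + 10^-0.92)
   = 1 / (1 + 12.589 + 0.12023) = 1/13.709 = 0.07294
[CO2*] = α₀ × DIC = 0.07294 × 10.0 = 0.7294 mmol/kg
pCO2 = [CO2*]/KH = 7.294×10^-4 / 3.162×10^-2 = 2.31×10^4 μatm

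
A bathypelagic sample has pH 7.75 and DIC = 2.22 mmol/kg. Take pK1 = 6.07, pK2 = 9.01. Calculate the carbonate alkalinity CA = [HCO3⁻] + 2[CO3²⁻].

CA = 2.29 mmol/kg

CA = [HCO3⁻] + 2[CO3²⁻] = (α₁ + 2α₂)·DIC
At pH 7.75: [H⁺]/K1 = 10^-1.68 = 0.020893, K2/[H⁺] = 10^-1.26 = 0.054954
α₁ = 1/(1 + 0.020893 + 0.054954) = 1/1.0758 = 0.9295; α₂ = α₁·K2/[H⁺] = 0.05108
α₁ + 2α₂ = 1.0317
CA = 1.0317 × 2.22 = 2.29 mmol/kg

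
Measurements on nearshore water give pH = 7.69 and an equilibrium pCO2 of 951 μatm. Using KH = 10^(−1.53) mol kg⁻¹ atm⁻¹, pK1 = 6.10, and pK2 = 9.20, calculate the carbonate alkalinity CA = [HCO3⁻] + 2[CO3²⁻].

[CO2*] = KH · pCO2 = 10^(−1.53) × 951×10^-6 = 2.807×10^-5 mol/kg
α₀ = 1/(1 + K1/[H⁺] + K1K2/[H⁺]²) = 1/(1 + 10^+1.59 + 10^+0.08) = 0.02433
DIC = [CO2*]/α₀ = 2.807×10^-5 / 0.02433 = 1.154 mmol/kg
CA = (α₁ + 2α₂)·DIC = (0.9464 + 2×0.02925) × 1.154 = 1.16 mmol/kg

CA = 1.16 mmol/kg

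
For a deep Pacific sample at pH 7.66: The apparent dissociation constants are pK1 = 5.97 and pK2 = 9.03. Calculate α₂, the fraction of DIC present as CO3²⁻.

α₂ = 1 / (1 + [H⁺]/K2 + [H⁺]²/(K1K2)) = 1 / (1 + 10^+1.37 + 10^-0.32)
   = 1 / (1 + 23.442 + 0.47863) = 1/24.921 = 0.04013

α₂ = 0.0401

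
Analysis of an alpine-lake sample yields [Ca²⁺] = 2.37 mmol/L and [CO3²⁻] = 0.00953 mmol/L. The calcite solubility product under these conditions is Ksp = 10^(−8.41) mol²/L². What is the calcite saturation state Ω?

Ω = 5.81

Ksp = 10^(−8.41) = 3.890×10^-9
Ω = [Ca²⁺][CO3²⁻]/Ksp = (2.37×10^-3)(0.00953×10^-3) / 3.890×10^-9 = 5.81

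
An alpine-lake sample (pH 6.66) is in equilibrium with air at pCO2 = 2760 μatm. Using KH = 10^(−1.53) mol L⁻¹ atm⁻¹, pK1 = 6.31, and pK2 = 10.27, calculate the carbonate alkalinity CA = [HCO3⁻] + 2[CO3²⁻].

[CO2*] = KH · pCO2 = 10^(−1.53) × 2760×10^-6 = 8.145×10^-5 mol/L
α₀ = 1/(1 + K1/[H⁺] + K1K2/[H⁺]²) = 1/(1 + 10^+0.35 + 10^-3.26) = 0.3087
DIC = [CO2*]/α₀ = 8.145×10^-5 / 0.3087 = 0.2638 mmol/L
CA = (α₁ + 2α₂)·DIC = (0.6911 + 2×0.0001696) × 0.2638 = 0.182 mmol/L

CA = 0.182 mmol/L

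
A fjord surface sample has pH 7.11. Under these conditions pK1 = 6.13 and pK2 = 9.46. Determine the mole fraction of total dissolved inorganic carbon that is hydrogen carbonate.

α₁ = 1 / (1 + [H⁺]/K1 + K2/[H⁺]) = 1 / (1 + 10^-0.98 + 10^-2.35)
   = 1 / (1 + 0.10471 + 0.0044668) = 1/1.1092 = 0.9016

α₁ = 0.902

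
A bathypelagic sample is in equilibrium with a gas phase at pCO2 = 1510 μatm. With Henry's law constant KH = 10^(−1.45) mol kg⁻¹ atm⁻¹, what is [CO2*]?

KH = 10^(−1.45) = 3.548×10^-2 mol kg⁻¹ atm⁻¹
[CO2*] = KH · pCO2 = 3.548×10^-2 × 1510×10^-6 atm = 5.36×10^-5 mol/kg

[CO2*] = 53.6 μmol/kg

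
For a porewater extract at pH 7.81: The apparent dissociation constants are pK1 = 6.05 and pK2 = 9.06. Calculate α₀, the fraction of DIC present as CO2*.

α₀ = 1 / (1 + K1/[H⁺] + K1K2/[H⁺]²) = 1 / (1 + 10^+1.76 + 10^+0.51)
   = 1 / (1 + 57.544 + 3.2359) = 1/61.780 = 0.01619

α₀ = 0.0162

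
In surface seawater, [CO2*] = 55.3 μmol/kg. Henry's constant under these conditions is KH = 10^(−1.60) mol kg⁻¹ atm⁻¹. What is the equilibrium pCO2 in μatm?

pCO2 = 2200 μatm

KH = 10^(−1.60) = 2.512×10^-2 mol kg⁻¹ atm⁻¹
pCO2 = [CO2*]/KH = 55.3×10^-6 / 2.512×10^-2 = 2.20×10^-3 atm = 2200 μatm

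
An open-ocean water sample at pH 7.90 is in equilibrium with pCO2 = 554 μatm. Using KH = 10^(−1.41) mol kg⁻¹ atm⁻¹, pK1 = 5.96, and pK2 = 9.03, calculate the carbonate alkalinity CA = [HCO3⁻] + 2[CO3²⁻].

CA = 2.16 mmol/kg

[CO2*] = KH · pCO2 = 10^(−1.41) × 554×10^-6 = 2.155×10^-5 mol/kg
α₀ = 1/(1 + K1/[H⁺] + K1K2/[H⁺]²) = 1/(1 + 10^+1.94 + 10^+0.81) = 0.01058
DIC = [CO2*]/α₀ = 2.155×10^-5 / 0.01058 = 2.038 mmol/kg
CA = (α₁ + 2α₂)·DIC = (0.9211 + 2×0.06828) × 2.038 = 2.16 mmol/kg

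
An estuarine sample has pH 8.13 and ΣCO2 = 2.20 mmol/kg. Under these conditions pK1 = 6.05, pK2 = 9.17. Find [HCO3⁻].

α₁ = 1 / (1 + [H⁺]/K1 + K2/[H⁺]) = 1 / (1 + 10^-2.08 + 10^-1.04)
   = 1 / (1 + 0.0083176 + 0.091201) = 1/1.0995 = 0.9095
[HCO3⁻] = α₁ × DIC = 0.9095 × 2.20 = 2.00 mmol/kg

[HCO3⁻] = 2.00 mmol/kg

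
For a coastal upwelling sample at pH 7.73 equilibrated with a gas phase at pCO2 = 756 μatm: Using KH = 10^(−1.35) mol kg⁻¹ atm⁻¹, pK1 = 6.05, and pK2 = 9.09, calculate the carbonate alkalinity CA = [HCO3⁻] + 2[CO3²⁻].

[CO2*] = KH · pCO2 = 10^(−1.35) × 756×10^-6 = 3.377×10^-5 mol/kg
α₀ = 1/(1 + K1/[H⁺] + K1K2/[H⁺]²) = 1/(1 + 10^+1.68 + 10^+0.32) = 0.01963
DIC = [CO2*]/α₀ = 3.377×10^-5 / 0.01963 = 1.721 mmol/kg
CA = (α₁ + 2α₂)·DIC = (0.9394 + 2×0.04100) × 1.721 = 1.76 mmol/kg

CA = 1.76 mmol/kg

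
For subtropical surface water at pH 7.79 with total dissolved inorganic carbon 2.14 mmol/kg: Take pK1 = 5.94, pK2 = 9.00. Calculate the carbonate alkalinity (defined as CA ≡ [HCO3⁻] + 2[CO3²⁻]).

CA = [HCO3⁻] + 2[CO3²⁻] = (α₁ + 2α₂)·DIC
At pH 7.79: [H⁺]/K1 = 10^-1.85 = 0.014125, K2/[H⁺] = 10^-1.21 = 0.061660
α₁ = 1/(1 + 0.014125 + 0.061660) = 1/1.0758 = 0.9296; α₂ = α₁·K2/[H⁺] = 0.05732
α₁ + 2α₂ = 1.0442
CA = 1.0442 × 2.14 = 2.23 mmol/kg

CA = 2.23 mmol/kg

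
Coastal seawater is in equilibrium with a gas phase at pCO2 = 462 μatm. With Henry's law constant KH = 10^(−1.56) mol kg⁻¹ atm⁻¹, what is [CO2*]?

[CO2*] = 12.7 μmol/kg

KH = 10^(−1.56) = 2.754×10^-2 mol kg⁻¹ atm⁻¹
[CO2*] = KH · pCO2 = 2.754×10^-2 × 462×10^-6 atm = 1.27×10^-5 mol/kg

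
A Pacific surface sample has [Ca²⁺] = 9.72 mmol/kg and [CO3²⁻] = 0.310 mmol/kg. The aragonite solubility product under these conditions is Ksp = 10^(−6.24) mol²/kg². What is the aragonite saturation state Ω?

Ksp = 10^(−6.24) = 5.754×10^-7
Ω = [Ca²⁺][CO3²⁻]/Ksp = (9.72×10^-3)(0.310×10^-3) / 5.754×10^-7 = 5.24

Ω = 5.24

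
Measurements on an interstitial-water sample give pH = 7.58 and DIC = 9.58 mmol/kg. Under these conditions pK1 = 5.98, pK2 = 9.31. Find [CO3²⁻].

[CO3²⁻] = 0.171 mmol/kg

α₂ = 1 / (1 + [H⁺]/K2 + [H⁺]²/(K1K2)) = 1 / (1 + 10^+1.73 + 10^+0.13)
   = 1 / (1 + 53.703 + 1.3490) = 1/56.052 = 0.01784
[CO3²⁻] = α₂ × DIC = 0.01784 × 9.58 = 0.171 mmol/kg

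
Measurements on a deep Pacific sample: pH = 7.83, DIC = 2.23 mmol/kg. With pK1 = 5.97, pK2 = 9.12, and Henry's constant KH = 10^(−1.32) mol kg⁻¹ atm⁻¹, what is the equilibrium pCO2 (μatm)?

α₀ = 1 / (1 + K1/[H⁺] + K1K2/[H⁺]²) = 1 / (1 + 10^+1.86 + 10^+0.57)
   = 1 / (1 + 72.444 + 3.7154) = 1/77.159 = 0.01296
[CO2*] = α₀ × DIC = 0.01296 × 2.23 = 0.02890 mmol/kg
pCO2 = [CO2*]/KH = 2.890×10^-5 / 4.786×10^-2 = 604 μatm

pCO2 = 604 μatm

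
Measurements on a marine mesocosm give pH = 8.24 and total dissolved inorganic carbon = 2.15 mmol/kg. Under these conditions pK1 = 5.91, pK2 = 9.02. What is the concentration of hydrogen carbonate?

[HCO3⁻] = 1.84 mmol/kg

α₁ = 1 / (1 + [H⁺]/K1 + K2/[H⁺]) = 1 / (1 + 10^-2.33 + 10^-0.78)
   = 1 / (1 + 0.0046774 + 0.16596) = 1/1.1706 = 0.8542
[HCO3⁻] = α₁ × DIC = 0.8542 × 2.15 = 1.84 mmol/kg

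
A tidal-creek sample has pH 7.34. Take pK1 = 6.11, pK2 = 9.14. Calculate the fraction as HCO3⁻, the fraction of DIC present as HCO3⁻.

α₁ = 1 / (1 + [H⁺]/K1 + K2/[H⁺]) = 1 / (1 + 10^-1.23 + 10^-1.80)
   = 1 / (1 + 0.058884 + 0.015849) = 1/1.0747 = 0.9305

α₁ = 0.930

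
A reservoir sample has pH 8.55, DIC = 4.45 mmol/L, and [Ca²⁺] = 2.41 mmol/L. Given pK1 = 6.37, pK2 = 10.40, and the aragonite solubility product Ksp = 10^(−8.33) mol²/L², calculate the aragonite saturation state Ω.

Ω = 31.7

α₂ = 1 / (1 + [H⁺]/K2 + [H⁺]²/(K1K2)) = 1 / (1 + 10^+1.85 + 10^-0.33)
   = 1 / (1 + 70.795 + 0.46774) = 1/72.262 = 0.01384
[CO3²⁻] = α₂ × DIC = 0.01384 × 4.45 = 0.06158 mmol/L
Ksp = 10^(−8.33) = 4.677×10^-9
Ω = [Ca²⁺][CO3²⁻]/Ksp = (2.41×10^-3)(6.158×10^-5) / 4.677×10^-9 = 31.7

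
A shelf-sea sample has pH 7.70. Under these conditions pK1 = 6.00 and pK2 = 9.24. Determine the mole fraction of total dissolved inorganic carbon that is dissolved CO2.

α₀ = 1 / (1 + K1/[H⁺] + K1K2/[H⁺]²) = 1 / (1 + 10^+1.70 + 10^+0.16)
   = 1 / (1 + 50.119 + 1.4454) = 1/52.564 = 0.01902

α₀ = 0.0190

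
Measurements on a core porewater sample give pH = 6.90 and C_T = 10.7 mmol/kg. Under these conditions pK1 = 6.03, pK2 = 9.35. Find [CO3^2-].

[CO3²⁻] = 0.0333 mmol/kg

α₂ = 1 / (1 + [H⁺]/K2 + [H⁺]²/(K1K2)) = 1 / (1 + 10^+2.45 + 10^+1.58)
   = 1 / (1 + 281.84 + 38.019) = 1/320.86 = 0.003117
[CO3²⁻] = α₂ × DIC = 0.003117 × 10.7 = 0.0333 mmol/kg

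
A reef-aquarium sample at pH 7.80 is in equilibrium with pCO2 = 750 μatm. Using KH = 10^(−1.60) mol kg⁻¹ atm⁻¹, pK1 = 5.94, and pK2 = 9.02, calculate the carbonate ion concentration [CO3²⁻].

[CO2*] = KH · pCO2 = 10^(−1.60) × 750×10^-6 = 1.884×10^-5 mol/kg
α₀ = 1/(1 + K1/[H⁺] + K1K2/[H⁺]²) = 1/(1 + 10^+1.86 + 10^+0.64) = 0.01285
DIC = [CO2*]/α₀ = 1.884×10^-5 / 0.01285 = 1.466 mmol/kg
[CO3²⁻] = α₂·DIC; α₂ = 0.05610, so [CO3²⁻] = 0.05610 × 1.466 = 0.0822 mmol/kg

[CO3²⁻] = 0.0822 mmol/kg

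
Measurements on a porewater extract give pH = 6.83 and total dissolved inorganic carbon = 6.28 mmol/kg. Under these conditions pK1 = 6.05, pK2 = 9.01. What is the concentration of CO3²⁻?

α₂ = 1 / (1 + [H⁺]/K2 + [H⁺]²/(K1K2)) = 1 / (1 + 10^+2.18 + 10^+1.40)
   = 1 / (1 + 151.36 + 25.119) = 1/177.47 = 0.005635
[CO3²⁻] = α₂ × DIC = 0.005635 × 6.28 = 0.0354 mmol/kg

[CO3²⁻] = 0.0354 mmol/kg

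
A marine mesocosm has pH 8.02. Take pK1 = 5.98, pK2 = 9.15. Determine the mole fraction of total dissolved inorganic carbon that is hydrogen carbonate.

α₁ = 0.923

α₁ = 1 / (1 + [H⁺]/K1 + K2/[H⁺]) = 1 / (1 + 10^-2.04 + 10^-1.13)
   = 1 / (1 + 0.0091201 + 0.074131) = 1/1.0833 = 0.9231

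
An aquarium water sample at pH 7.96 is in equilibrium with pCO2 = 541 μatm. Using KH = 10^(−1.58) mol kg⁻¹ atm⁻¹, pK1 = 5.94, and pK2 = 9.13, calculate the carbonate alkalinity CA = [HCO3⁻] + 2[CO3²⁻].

CA = 1.69 mmol/kg

[CO2*] = KH · pCO2 = 10^(−1.58) × 541×10^-6 = 1.423×10^-5 mol/kg
α₀ = 1/(1 + K1/[H⁺] + K1K2/[H⁺]²) = 1/(1 + 10^+2.02 + 10^+0.85) = 0.008866
DIC = [CO2*]/α₀ = 1.423×10^-5 / 0.008866 = 1.605 mmol/kg
CA = (α₁ + 2α₂)·DIC = (0.9284 + 2×0.06277) × 1.605 = 1.69 mmol/kg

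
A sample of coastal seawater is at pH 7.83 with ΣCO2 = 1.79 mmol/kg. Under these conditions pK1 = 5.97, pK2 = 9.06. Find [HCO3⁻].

[HCO3⁻] = 1.67 mmol/kg

α₁ = 1 / (1 + [H⁺]/K1 + K2/[H⁺]) = 1 / (1 + 10^-1.86 + 10^-1.23)
   = 1 / (1 + 0.013804 + 0.058884) = 1/1.0727 = 0.9322
[HCO3⁻] = α₁ × DIC = 0.9322 × 1.79 = 1.67 mmol/kg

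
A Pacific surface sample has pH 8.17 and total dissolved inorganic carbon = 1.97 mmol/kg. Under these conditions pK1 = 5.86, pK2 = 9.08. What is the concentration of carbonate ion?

[CO3²⁻] = 0.215 mmol/kg

α₂ = 1 / (1 + [H⁺]/K2 + [H⁺]²/(K1K2)) = 1 / (1 + 10^+0.91 + 10^-1.40)
   = 1 / (1 + 8.1283 + 0.039811) = 1/9.1681 = 0.1091
[CO3²⁻] = α₂ × DIC = 0.1091 × 1.97 = 0.215 mmol/kg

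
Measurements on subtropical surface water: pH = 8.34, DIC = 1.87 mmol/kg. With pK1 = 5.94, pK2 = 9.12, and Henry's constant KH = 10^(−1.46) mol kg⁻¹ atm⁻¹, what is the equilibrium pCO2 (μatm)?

pCO2 = 184 μatm

α₀ = 1 / (1 + K1/[H⁺] + K1K2/[H⁺]²) = 1 / (1 + 10^+2.40 + 10^+1.62)
   = 1 / (1 + 251.19 + 41.687) = 1/293.88 = 0.003403
[CO2*] = α₀ × DIC = 0.003403 × 1.87 = 0.006363 mmol/kg = 6.363 μmol/kg
pCO2 = [CO2*]/KH = 6.363×10^-6 / 3.467×10^-2 = 184 μatm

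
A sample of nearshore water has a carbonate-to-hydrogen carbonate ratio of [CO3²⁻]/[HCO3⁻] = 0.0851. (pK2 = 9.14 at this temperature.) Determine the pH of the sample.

pH = 8.07

From K2 = [H⁺][CO3²⁻]/[HCO3⁻]:  pH = pK2 + log₁₀([CO3²⁻]/[HCO3⁻])
log₁₀(0.0851) = -1.070
pH = 9.14 + (-1.070) = 8.07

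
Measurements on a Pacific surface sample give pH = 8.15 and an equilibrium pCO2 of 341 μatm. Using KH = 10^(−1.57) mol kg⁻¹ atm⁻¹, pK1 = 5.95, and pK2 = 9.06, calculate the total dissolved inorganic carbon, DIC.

[CO2*] = KH · pCO2 = 10^(−1.57) × 341×10^-6 = 9.178×10^-6 mol/kg
α₀ = 1/(1 + K1/[H⁺] + K1K2/[H⁺]²) = 1/(1 + 10^+2.20 + 10^+1.29) = 0.005587
DIC = [CO2*]/α₀ = 9.178×10^-6 / 0.005587 = 1.64 mmol/kg

DIC = 1.64 mmol/kg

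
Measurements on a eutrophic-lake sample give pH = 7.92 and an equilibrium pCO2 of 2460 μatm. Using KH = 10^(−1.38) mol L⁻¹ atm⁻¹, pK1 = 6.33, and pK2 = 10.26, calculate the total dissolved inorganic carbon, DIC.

DIC = 4.11 mmol/L

[CO2*] = KH · pCO2 = 10^(−1.38) × 2460×10^-6 = 1.025×10^-4 mol/L
α₀ = 1/(1 + K1/[H⁺] + K1K2/[H⁺]²) = 1/(1 + 10^+1.59 + 10^-0.75) = 0.02495
DIC = [CO2*]/α₀ = 1.025×10^-4 / 0.02495 = 4.11 mmol/L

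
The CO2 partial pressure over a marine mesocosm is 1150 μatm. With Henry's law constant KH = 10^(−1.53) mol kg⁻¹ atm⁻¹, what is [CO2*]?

KH = 10^(−1.53) = 2.951×10^-2 mol kg⁻¹ atm⁻¹
[CO2*] = KH · pCO2 = 2.951×10^-2 × 1150×10^-6 atm = 3.39×10^-5 mol/kg

[CO2*] = 33.9 μmol/kg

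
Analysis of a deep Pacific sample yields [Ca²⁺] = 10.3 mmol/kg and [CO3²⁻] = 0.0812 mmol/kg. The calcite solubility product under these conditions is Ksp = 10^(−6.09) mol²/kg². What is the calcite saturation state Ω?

Ksp = 10^(−6.09) = 8.128×10^-7
Ω = [Ca²⁺][CO3²⁻]/Ksp = (10.3×10^-3)(0.0812×10^-3) / 8.128×10^-7 = 1.03

Ω = 1.03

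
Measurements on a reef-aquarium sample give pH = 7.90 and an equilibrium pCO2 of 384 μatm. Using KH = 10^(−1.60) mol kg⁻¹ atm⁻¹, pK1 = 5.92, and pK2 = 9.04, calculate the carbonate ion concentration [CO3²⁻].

[CO2*] = KH · pCO2 = 10^(−1.60) × 384×10^-6 = 9.646×10^-6 mol/kg
α₀ = 1/(1 + K1/[H⁺] + K1K2/[H⁺]²) = 1/(1 + 10^+1.98 + 10^+0.84) = 0.009670
DIC = [CO2*]/α₀ = 9.646×10^-6 / 0.009670 = 0.9975 mmol/kg
[CO3²⁻] = α₂·DIC; α₂ = 0.06690, so [CO3²⁻] = 0.06690 × 0.9975 = 0.0667 mmol/kg

[CO3²⁻] = 0.0667 mmol/kg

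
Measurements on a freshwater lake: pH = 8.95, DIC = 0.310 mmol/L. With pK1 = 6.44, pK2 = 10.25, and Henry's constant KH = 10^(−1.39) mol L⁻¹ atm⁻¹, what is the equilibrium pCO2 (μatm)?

α₀ = 1 / (1 + K1/[H⁺] + K1K2/[H⁺]²) = 1 / (1 + 10^+2.51 + 10^+1.21)
   = 1 / (1 + 323.59 + 16.218) = 1/340.81 = 0.002934
[CO2*] = α₀ × DIC = 0.002934 × 0.310 = 0.0009096 mmol/L = 0.9096 μmol/L
pCO2 = [CO2*]/KH = 9.096×10^-7 / 4.074×10^-2 = 22.3 μatm

pCO2 = 22.3 μatm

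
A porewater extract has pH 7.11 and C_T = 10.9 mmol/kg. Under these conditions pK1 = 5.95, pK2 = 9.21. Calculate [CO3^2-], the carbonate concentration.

α₂ = 1 / (1 + [H⁺]/K2 + [H⁺]²/(K1K2)) = 1 / (1 + 10^+2.10 + 10^+0.94)
   = 1 / (1 + 125.89 + 8.7096) = 1/135.60 = 0.007375
[CO3²⁻] = α₂ × DIC = 0.007375 × 10.9 = 0.0804 mmol/kg

[CO3²⁻] = 0.0804 mmol/kg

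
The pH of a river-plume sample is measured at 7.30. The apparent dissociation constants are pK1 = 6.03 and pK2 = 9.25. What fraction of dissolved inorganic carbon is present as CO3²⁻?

α₂ = 1 / (1 + [H⁺]/K2 + [H⁺]²/(K1K2)) = 1 / (1 + 10^+1.95 + 10^+0.68)
   = 1 / (1 + 89.125 + 4.7863) = 1/94.911 = 0.01054

α₂ = 0.0105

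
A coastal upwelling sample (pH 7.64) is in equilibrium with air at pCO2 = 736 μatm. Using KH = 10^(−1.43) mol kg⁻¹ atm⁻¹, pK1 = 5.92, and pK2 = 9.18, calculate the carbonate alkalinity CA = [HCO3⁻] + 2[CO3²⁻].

CA = 1.52 mmol/kg

[CO2*] = KH · pCO2 = 10^(−1.43) × 736×10^-6 = 2.734×10^-5 mol/kg
α₀ = 1/(1 + K1/[H⁺] + K1K2/[H⁺]²) = 1/(1 + 10^+1.72 + 10^+0.18) = 0.01818
DIC = [CO2*]/α₀ = 2.734×10^-5 / 0.01818 = 1.504 mmol/kg
CA = (α₁ + 2α₂)·DIC = (0.9543 + 2×0.02752) × 1.504 = 1.52 mmol/kg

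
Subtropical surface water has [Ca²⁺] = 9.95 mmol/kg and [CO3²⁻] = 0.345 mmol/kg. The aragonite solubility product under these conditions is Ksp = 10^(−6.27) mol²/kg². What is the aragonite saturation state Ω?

Ω = 6.39

Ksp = 10^(−6.27) = 5.370×10^-7
Ω = [Ca²⁺][CO3²⁻]/Ksp = (9.95×10^-3)(0.345×10^-3) / 5.370×10^-7 = 6.39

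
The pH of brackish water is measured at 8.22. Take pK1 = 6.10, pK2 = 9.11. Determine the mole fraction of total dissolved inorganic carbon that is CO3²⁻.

α₂ = 1 / (1 + [H⁺]/K2 + [H⁺]²/(K1K2)) = 1 / (1 + 10^+0.89 + 10^-1.23)
   = 1 / (1 + 7.7625 + 0.058884) = 1/8.8214 = 0.1134

α₂ = 0.113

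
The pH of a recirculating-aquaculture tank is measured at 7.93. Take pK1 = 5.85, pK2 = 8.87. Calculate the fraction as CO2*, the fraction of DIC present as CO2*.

α₀ = 0.00741

α₀ = 1 / (1 + K1/[H⁺] + K1K2/[H⁺]²) = 1 / (1 + 10^+2.08 + 10^+1.14)
   = 1 / (1 + 120.23 + 13.804) = 1/135.03 = 0.007406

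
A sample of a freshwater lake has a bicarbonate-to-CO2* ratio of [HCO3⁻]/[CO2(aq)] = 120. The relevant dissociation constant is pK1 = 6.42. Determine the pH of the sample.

From K1 = [H⁺][HCO3⁻]/[CO2(aq)]:  pH = pK1 + log₁₀([HCO3⁻]/[CO2(aq)])
log₁₀(120) = +2.079
pH = 6.42 + (+2.079) = 8.50

pH = 8.50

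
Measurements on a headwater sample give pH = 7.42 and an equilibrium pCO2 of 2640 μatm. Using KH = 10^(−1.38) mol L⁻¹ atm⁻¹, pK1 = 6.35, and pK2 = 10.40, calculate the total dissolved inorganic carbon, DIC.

DIC = 1.40 mmol/L

[CO2*] = KH · pCO2 = 10^(−1.38) × 2640×10^-6 = 1.101×10^-4 mol/L
α₀ = 1/(1 + K1/[H⁺] + K1K2/[H⁺]²) = 1/(1 + 10^+1.07 + 10^-1.91) = 0.07836
DIC = [CO2*]/α₀ = 1.101×10^-4 / 0.07836 = 1.40 mmol/L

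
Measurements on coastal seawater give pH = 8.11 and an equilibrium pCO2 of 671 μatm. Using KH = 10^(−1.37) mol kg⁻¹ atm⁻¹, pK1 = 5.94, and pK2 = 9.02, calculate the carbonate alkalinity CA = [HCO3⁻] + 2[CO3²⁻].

CA = 5.28 mmol/kg

[CO2*] = KH · pCO2 = 10^(−1.37) × 671×10^-6 = 2.862×10^-5 mol/kg
α₀ = 1/(1 + K1/[H⁺] + K1K2/[H⁺]²) = 1/(1 + 10^+2.17 + 10^+1.26) = 0.005984
DIC = [CO2*]/α₀ = 2.862×10^-5 / 0.005984 = 4.783 mmol/kg
CA = (α₁ + 2α₂)·DIC = (0.8851 + 2×0.1089) × 4.783 = 5.28 mmol/kg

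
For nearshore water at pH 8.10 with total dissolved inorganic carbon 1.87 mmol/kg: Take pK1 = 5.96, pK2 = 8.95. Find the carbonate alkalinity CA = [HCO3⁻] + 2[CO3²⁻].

CA = [HCO3⁻] + 2[CO3²⁻] = (α₁ + 2α₂)·DIC
At pH 8.10: [H⁺]/K1 = 10^-2.14 = 0.0072444, K2/[H⁺] = 10^-0.85 = 0.14125
α₁ = 1/(1 + 0.0072444 + 0.14125) = 1/1.1485 = 0.8707; α₂ = α₁·K2/[H⁺] = 0.1230
α₁ + 2α₂ = 1.1167
CA = 1.1167 × 1.87 = 2.09 mmol/kg

CA = 2.09 mmol/kg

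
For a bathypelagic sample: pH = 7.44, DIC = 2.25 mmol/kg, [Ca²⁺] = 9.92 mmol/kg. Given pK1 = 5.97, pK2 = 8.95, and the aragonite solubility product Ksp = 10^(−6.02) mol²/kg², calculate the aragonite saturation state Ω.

α₂ = 1 / (1 + [H⁺]/K2 + [H⁺]²/(K1K2)) = 1 / (1 + 10^+1.51 + 10^+0.04)
   = 1 / (1 + 32.359 + 1.0965) = 1/34.456 = 0.02902
[CO3²⁻] = α₂ × DIC = 0.02902 × 2.25 = 0.06530 mmol/kg
Ksp = 10^(−6.02) = 9.550×10^-7
Ω = [Ca²⁺][CO3²⁻]/Ksp = (9.92×10^-3)(6.530×10^-5) / 9.550×10^-7 = 0.678

Ω = 0.678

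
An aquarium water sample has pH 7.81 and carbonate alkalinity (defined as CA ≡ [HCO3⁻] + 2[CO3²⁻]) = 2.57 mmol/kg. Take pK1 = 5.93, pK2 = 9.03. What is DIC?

DIC = 2.46 mmol/kg

CA = [HCO3⁻] + 2[CO3²⁻] = (α₁ + 2α₂)·DIC
At pH 7.81: [H⁺]/K1 = 10^-1.88 = 0.013183, K2/[H⁺] = 10^-1.22 = 0.060256
α₁ = 1/(1 + 0.013183 + 0.060256) = 1/1.0734 = 0.9316; α₂ = α₁·K2/[H⁺] = 0.05613
α₁ + 2α₂ = 1.0439
DIC = CA / (α₁ + 2α₂) = 2.57 / 1.0439 = 2.46 mmol/kg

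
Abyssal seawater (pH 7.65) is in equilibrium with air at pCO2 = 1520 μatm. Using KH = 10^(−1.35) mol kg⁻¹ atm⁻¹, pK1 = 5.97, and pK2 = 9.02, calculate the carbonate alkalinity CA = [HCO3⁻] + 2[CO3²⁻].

CA = 3.53 mmol/kg

[CO2*] = KH · pCO2 = 10^(−1.35) × 1520×10^-6 = 6.790×10^-5 mol/kg
α₀ = 1/(1 + K1/[H⁺] + K1K2/[H⁺]²) = 1/(1 + 10^+1.68 + 10^+0.31) = 0.01964
DIC = [CO2*]/α₀ = 6.790×10^-5 / 0.01964 = 3.456 mmol/kg
CA = (α₁ + 2α₂)·DIC = (0.9402 + 2×0.04011) × 3.456 = 3.53 mmol/kg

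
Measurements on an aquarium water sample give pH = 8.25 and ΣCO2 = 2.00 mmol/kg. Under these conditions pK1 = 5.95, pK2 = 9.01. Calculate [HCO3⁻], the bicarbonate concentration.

α₁ = 1 / (1 + [H⁺]/K1 + K2/[H⁺]) = 1 / (1 + 10^-2.30 + 10^-0.76)
   = 1 / (1 + 0.0050119 + 0.17378) = 1/1.1788 = 0.8483
[HCO3⁻] = α₁ × DIC = 0.8483 × 2.00 = 1.70 mmol/kg

[HCO3⁻] = 1.70 mmol/kg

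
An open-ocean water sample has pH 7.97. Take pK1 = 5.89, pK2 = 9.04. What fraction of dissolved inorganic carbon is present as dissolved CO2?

α₀ = 1 / (1 + K1/[H⁺] + K1K2/[H⁺]²) = 1 / (1 + 10^+2.08 + 10^+1.01)
   = 1 / (1 + 120.23 + 10.233) = 1/131.46 = 0.007607

α₀ = 0.00761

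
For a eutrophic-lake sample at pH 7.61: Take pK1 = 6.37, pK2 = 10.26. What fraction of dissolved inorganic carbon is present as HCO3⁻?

α₁ = 0.944

α₁ = 1 / (1 + [H⁺]/K1 + K2/[H⁺]) = 1 / (1 + 10^-1.24 + 10^-2.65)
   = 1 / (1 + 0.057544 + 0.0022387) = 1/1.0598 = 0.9436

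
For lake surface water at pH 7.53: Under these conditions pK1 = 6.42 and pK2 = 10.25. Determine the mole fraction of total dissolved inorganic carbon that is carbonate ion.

α₂ = 1 / (1 + [H⁺]/K2 + [H⁺]²/(K1K2)) = 1 / (1 + 10^+2.72 + 10^+1.61)
   = 1 / (1 + 524.81 + 40.738) = 1/566.55 = 0.001765

α₂ = 0.00177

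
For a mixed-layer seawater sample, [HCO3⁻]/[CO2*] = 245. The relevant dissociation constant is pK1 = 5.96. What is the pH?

pH = 8.35

From K1 = [H⁺][HCO3⁻]/[CO2*]:  pH = pK1 + log₁₀([HCO3⁻]/[CO2*])
log₁₀(245) = +2.389
pH = 5.96 + (+2.389) = 8.35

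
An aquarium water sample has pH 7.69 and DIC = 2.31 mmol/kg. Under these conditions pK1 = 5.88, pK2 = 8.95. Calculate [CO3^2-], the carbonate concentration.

α₂ = 1 / (1 + [H⁺]/K2 + [H⁺]²/(K1K2)) = 1 / (1 + 10^+1.26 + 10^-0.55)
   = 1 / (1 + 18.197 + 0.28184) = 1/19.479 = 0.05134
[CO3²⁻] = α₂ × DIC = 0.05134 × 2.31 = 0.119 mmol/kg

[CO3²⁻] = 0.119 mmol/kg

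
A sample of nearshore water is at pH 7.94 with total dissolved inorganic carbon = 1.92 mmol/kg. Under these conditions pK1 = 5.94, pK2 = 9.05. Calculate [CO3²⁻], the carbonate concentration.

[CO3²⁻] = 0.137 mmol/kg

α₂ = 1 / (1 + [H⁺]/K2 + [H⁺]²/(K1K2)) = 1 / (1 + 10^+1.11 + 10^-0.89)
   = 1 / (1 + 12.882 + 0.12882) = 1/14.011 = 0.07137
[CO3²⁻] = α₂ × DIC = 0.07137 × 1.92 = 0.137 mmol/kg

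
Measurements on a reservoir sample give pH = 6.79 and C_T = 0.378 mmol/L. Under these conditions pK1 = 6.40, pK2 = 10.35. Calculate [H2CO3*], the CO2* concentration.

[CO2*] = 0.109 mmol/L

α₀ = 1 / (1 + K1/[H⁺] + K1K2/[H⁺]²) = 1 / (1 + 10^+0.39 + 10^-3.17)
   = 1 / (1 + 2.4547 + 0.00067608) = 1/3.4554 = 0.2894
[CO2*] = α₀ × DIC = 0.2894 × 0.378 = 0.109 mmol/L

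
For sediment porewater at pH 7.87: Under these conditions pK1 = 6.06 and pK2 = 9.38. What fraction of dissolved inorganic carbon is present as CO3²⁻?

α₂ = 1 / (1 + [H⁺]/K2 + [H⁺]²/(K1K2)) = 1 / (1 + 10^+1.51 + 10^-0.30)
   = 1 / (1 + 32.359 + 0.50119) = 1/33.861 = 0.02953

α₂ = 0.0295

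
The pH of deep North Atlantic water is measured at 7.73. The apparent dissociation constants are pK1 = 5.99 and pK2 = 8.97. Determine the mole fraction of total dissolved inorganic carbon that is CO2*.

α₀ = 1 / (1 + K1/[H⁺] + K1K2/[H⁺]²) = 1 / (1 + 10^+1.74 + 10^+0.50)
   = 1 / (1 + 54.954 + 3.1623) = 1/59.116 = 0.01692

α₀ = 0.0169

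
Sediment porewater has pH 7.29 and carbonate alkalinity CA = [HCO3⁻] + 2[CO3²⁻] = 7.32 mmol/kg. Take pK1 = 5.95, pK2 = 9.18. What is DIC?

DIC = 7.55 mmol/kg

CA = [HCO3⁻] + 2[CO3²⁻] = (α₁ + 2α₂)·DIC
At pH 7.29: [H⁺]/K1 = 10^-1.34 = 0.045709, K2/[H⁺] = 10^-1.89 = 0.012882
α₁ = 1/(1 + 0.045709 + 0.012882) = 1/1.0586 = 0.9447; α₂ = α₁·K2/[H⁺] = 0.01217
α₁ + 2α₂ = 0.9690
DIC = CA / (α₁ + 2α₂) = 7.32 / 0.9690 = 7.55 mmol/kg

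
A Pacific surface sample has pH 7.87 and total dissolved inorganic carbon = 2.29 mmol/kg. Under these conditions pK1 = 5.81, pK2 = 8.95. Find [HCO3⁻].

[HCO3⁻] = 2.10 mmol/kg

α₁ = 1 / (1 + [H⁺]/K1 + K2/[H⁺]) = 1 / (1 + 10^-2.06 + 10^-1.08)
   = 1 / (1 + 0.0087096 + 0.083176) = 1/1.0919 = 0.9158
[HCO3⁻] = α₁ × DIC = 0.9158 × 2.29 = 2.10 mmol/kg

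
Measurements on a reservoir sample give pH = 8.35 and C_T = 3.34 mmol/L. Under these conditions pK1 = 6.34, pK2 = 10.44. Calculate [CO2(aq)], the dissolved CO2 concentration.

[CO2*] = 0.0321 mmol/L

α₀ = 1 / (1 + K1/[H⁺] + K1K2/[H⁺]²) = 1 / (1 + 10^+2.01 + 10^-0.08)
   = 1 / (1 + 102.33 + 0.83176) = 1/104.16 = 0.009601
[CO2*] = α₀ × DIC = 0.009601 × 3.34 = 0.0321 mmol/L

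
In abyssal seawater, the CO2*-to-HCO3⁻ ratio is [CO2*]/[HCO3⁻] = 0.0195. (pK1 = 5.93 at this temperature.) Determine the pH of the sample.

pH = 7.64

From K1 = [H⁺][HCO3⁻]/[CO2*]:  pH = pK1 − log₁₀([CO2*]/[HCO3⁻])
log₁₀(0.0195) = -1.710
pH = 5.93 − (-1.710) = 7.64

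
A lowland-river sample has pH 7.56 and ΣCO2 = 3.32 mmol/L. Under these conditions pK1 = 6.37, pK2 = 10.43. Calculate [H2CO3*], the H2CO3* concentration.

[CO2*] = 0.201 mmol/L

α₀ = 1 / (1 + K1/[H⁺] + K1K2/[H⁺]²) = 1 / (1 + 10^+1.19 + 10^-1.68)
   = 1 / (1 + 15.488 + 0.020893) = 1/16.509 = 0.06057
[CO2*] = α₀ × DIC = 0.06057 × 3.32 = 0.201 mmol/L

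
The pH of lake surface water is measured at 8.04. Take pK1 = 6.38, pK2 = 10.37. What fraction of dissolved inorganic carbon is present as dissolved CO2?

α₀ = 1 / (1 + K1/[H⁺] + K1K2/[H⁺]²) = 1 / (1 + 10^+1.66 + 10^-0.67)
   = 1 / (1 + 45.709 + 0.21380) = 1/46.923 = 0.02131

α₀ = 0.0213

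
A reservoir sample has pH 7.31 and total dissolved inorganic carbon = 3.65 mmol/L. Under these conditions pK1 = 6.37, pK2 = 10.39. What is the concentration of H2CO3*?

α₀ = 1 / (1 + K1/[H⁺] + K1K2/[H⁺]²) = 1 / (1 + 10^+0.94 + 10^-2.14)
   = 1 / (1 + 8.7096 + 0.0072444) = 1/9.7169 = 0.1029
[CO2*] = α₀ × DIC = 0.1029 × 3.65 = 0.376 mmol/L

[CO2*] = 0.376 mmol/L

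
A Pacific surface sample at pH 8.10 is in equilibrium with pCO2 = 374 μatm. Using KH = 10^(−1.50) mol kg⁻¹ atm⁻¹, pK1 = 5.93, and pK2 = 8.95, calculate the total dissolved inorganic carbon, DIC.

[CO2*] = KH · pCO2 = 10^(−1.50) × 374×10^-6 = 1.183×10^-5 mol/kg
α₀ = 1/(1 + K1/[H⁺] + K1K2/[H⁺]²) = 1/(1 + 10^+2.17 + 10^+1.32) = 0.005889
DIC = [CO2*]/α₀ = 1.183×10^-5 / 0.005889 = 2.01 mmol/kg

DIC = 2.01 mmol/kg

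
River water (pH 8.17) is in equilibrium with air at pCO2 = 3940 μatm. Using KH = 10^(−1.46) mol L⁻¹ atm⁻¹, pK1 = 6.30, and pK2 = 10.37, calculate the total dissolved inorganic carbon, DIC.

[CO2*] = KH · pCO2 = 10^(−1.46) × 3940×10^-6 = 1.366×10^-4 mol/L
α₀ = 1/(1 + K1/[H⁺] + K1K2/[H⁺]²) = 1/(1 + 10^+1.87 + 10^-0.33) = 0.01323
DIC = [CO2*]/α₀ = 1.366×10^-4 / 0.01323 = 10.3 mmol/L

DIC = 10.3 mmol/L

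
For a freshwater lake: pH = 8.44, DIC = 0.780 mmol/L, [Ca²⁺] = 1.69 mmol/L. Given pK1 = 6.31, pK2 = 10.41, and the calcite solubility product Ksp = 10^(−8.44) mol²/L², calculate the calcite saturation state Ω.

α₂ = 1 / (1 + [H⁺]/K2 + [H⁺]²/(K1K2)) = 1 / (1 + 10^+1.97 + 10^-0.16)
   = 1 / (1 + 93.325 + 0.69183) = 1/95.017 = 0.01052
[CO3²⁻] = α₂ × DIC = 0.01052 × 0.780 = 0.008209 mmol/L = 8.209 μmol/L
Ksp = 10^(−8.44) = 3.631×10^-9
Ω = [Ca²⁺][CO3²⁻]/Ksp = (1.69×10^-3)(8.209×10^-6) / 3.631×10^-9 = 3.82

Ω = 3.82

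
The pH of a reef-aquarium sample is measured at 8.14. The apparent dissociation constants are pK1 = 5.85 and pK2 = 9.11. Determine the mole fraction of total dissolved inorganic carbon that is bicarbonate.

α₁ = 1 / (1 + [H⁺]/K1 + K2/[H⁺]) = 1 / (1 + 10^-2.29 + 10^-0.97)
   = 1 / (1 + 0.0051286 + 0.10715) = 1/1.1123 = 0.8991

α₁ = 0.899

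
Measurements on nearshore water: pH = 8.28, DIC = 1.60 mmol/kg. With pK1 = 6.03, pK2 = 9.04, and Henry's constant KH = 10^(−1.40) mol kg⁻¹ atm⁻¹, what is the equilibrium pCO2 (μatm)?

pCO2 = 192 μatm

α₀ = 1 / (1 + K1/[H⁺] + K1K2/[H⁺]²) = 1 / (1 + 10^+2.25 + 10^+1.49)
   = 1 / (1 + 177.83 + 30.903) = 1/209.73 = 0.004768
[CO2*] = α₀ × DIC = 0.004768 × 1.60 = 0.007629 mmol/kg = 7.629 μmol/kg
pCO2 = [CO2*]/KH = 7.629×10^-6 / 3.981×10^-2 = 192 μatm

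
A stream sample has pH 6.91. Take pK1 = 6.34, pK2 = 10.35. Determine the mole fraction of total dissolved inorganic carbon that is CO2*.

α₀ = 0.212

α₀ = 1 / (1 + K1/[H⁺] + K1K2/[H⁺]²) = 1 / (1 + 10^+0.57 + 10^-2.87)
   = 1 / (1 + 3.7154 + 0.0013490) = 1/4.7167 = 0.2120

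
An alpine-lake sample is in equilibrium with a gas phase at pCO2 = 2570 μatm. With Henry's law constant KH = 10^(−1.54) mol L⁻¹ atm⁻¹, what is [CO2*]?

KH = 10^(−1.54) = 2.884×10^-2 mol L⁻¹ atm⁻¹
[CO2*] = KH · pCO2 = 2.884×10^-2 × 2570×10^-6 atm = 7.41×10^-5 mol/L

[CO2*] = 74.1 μmol/L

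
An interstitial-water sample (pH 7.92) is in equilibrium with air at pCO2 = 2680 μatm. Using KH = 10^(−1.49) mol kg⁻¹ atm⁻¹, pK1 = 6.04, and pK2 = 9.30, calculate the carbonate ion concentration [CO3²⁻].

[CO3²⁻] = 0.274 mmol/kg

[CO2*] = KH · pCO2 = 10^(−1.49) × 2680×10^-6 = 8.672×10^-5 mol/kg
α₀ = 1/(1 + K1/[H⁺] + K1K2/[H⁺]²) = 1/(1 + 10^+1.88 + 10^+0.50) = 0.01250
DIC = [CO2*]/α₀ = 8.672×10^-5 / 0.01250 = 6.940 mmol/kg
[CO3²⁻] = α₂·DIC; α₂ = 0.03952, so [CO3²⁻] = 0.03952 × 6.940 = 0.274 mmol/kg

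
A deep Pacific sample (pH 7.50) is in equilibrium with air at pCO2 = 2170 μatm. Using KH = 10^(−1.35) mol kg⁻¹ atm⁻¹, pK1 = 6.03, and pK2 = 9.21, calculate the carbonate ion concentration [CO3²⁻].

[CO3²⁻] = 0.0558 mmol/kg

[CO2*] = KH · pCO2 = 10^(−1.35) × 2170×10^-6 = 9.693×10^-5 mol/kg
α₀ = 1/(1 + K1/[H⁺] + K1K2/[H⁺]²) = 1/(1 + 10^+1.47 + 10^-0.24) = 0.03217
DIC = [CO2*]/α₀ = 9.693×10^-5 / 0.03217 = 3.013 mmol/kg
[CO3²⁻] = α₂·DIC; α₂ = 0.01851, so [CO3²⁻] = 0.01851 × 3.013 = 0.0558 mmol/kg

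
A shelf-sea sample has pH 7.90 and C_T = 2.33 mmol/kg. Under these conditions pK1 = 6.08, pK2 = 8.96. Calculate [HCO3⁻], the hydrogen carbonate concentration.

α₁ = 1 / (1 + [H⁺]/K1 + K2/[H⁺]) = 1 / (1 + 10^-1.82 + 10^-1.06)
   = 1 / (1 + 0.015136 + 0.087096) = 1/1.1022 = 0.9073
[HCO3⁻] = α₁ × DIC = 0.9073 × 2.33 = 2.11 mmol/kg

[HCO3⁻] = 2.11 mmol/kg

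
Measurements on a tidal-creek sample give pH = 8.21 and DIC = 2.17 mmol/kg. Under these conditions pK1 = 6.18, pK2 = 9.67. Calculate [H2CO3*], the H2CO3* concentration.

α₀ = 1 / (1 + K1/[H⁺] + K1K2/[H⁺]²) = 1 / (1 + 10^+2.03 + 10^+0.57)
   = 1 / (1 + 107.15 + 3.7154) = 1/111.87 = 0.008939
[CO2*] = α₀ × DIC = 0.008939 × 2.17 = 0.0194 mmol/kg = 19.4 μmol/kg

[CO2*] = 19.4 μmol/kg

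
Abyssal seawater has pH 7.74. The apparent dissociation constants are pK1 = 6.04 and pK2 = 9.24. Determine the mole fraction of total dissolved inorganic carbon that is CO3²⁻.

α₂ = 1 / (1 + [H⁺]/K2 + [H⁺]²/(K1K2)) = 1 / (1 + 10^+1.50 + 10^-0.20)
   = 1 / (1 + 31.623 + 0.63096) = 1/33.254 = 0.03007

α₂ = 0.0301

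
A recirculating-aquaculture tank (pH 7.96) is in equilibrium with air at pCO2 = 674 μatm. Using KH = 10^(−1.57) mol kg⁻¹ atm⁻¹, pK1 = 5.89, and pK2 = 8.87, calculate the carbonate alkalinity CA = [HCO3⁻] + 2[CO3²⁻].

CA = 2.66 mmol/kg

[CO2*] = KH · pCO2 = 10^(−1.57) × 674×10^-6 = 1.814×10^-5 mol/kg
α₀ = 1/(1 + K1/[H⁺] + K1K2/[H⁺]²) = 1/(1 + 10^+2.07 + 10^+1.16) = 0.007522
DIC = [CO2*]/α₀ = 1.814×10^-5 / 0.007522 = 2.412 mmol/kg
CA = (α₁ + 2α₂)·DIC = (0.8838 + 2×0.1087) × 2.412 = 2.66 mmol/kg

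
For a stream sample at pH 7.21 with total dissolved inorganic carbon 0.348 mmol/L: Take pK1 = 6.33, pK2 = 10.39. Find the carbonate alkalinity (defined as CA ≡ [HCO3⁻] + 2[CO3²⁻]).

CA = [HCO3⁻] + 2[CO3²⁻] = (α₁ + 2α₂)·DIC
At pH 7.21: [H⁺]/K1 = 10^-0.88 = 0.13183, K2/[H⁺] = 10^-3.18 = 0.00066069
α₁ = 1/(1 + 0.13183 + 0.00066069) = 1/1.1325 = 0.8830; α₂ = α₁·K2/[H⁺] = 0.0005834
α₁ + 2α₂ = 0.8842
CA = 0.8842 × 0.348 = 0.308 mmol/L

CA = 0.308 mmol/L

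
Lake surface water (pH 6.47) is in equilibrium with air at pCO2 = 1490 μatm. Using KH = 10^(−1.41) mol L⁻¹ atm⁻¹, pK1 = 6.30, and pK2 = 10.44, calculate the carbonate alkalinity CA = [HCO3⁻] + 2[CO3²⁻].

CA = 0.0858 mmol/L

[CO2*] = KH · pCO2 = 10^(−1.41) × 1490×10^-6 = 5.797×10^-5 mol/L
α₀ = 1/(1 + K1/[H⁺] + K1K2/[H⁺]²) = 1/(1 + 10^+0.17 + 10^-3.80) = 0.4033
DIC = [CO2*]/α₀ = 5.797×10^-5 / 0.4033 = 0.1437 mmol/L
CA = (α₁ + 2α₂)·DIC = (0.5966 + 2×6.393×10^-5) × 0.1437 = 0.0858 mmol/L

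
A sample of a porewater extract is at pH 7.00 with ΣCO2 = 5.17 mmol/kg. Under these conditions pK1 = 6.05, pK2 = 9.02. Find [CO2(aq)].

α₀ = 1 / (1 + K1/[H⁺] + K1K2/[H⁺]²) = 1 / (1 + 10^+0.95 + 10^-1.07)
   = 1 / (1 + 8.9125 + 0.085114) = 1/9.9976 = 0.1000
[CO2*] = α₀ × DIC = 0.1000 × 5.17 = 0.517 mmol/kg

[CO2*] = 0.517 mmol/kg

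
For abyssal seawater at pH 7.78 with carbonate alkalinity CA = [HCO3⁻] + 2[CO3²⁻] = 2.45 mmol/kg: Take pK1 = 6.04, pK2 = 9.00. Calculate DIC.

DIC = 2.36 mmol/kg

CA = [HCO3⁻] + 2[CO3²⁻] = (α₁ + 2α₂)·DIC
At pH 7.78: [H⁺]/K1 = 10^-1.74 = 0.018197, K2/[H⁺] = 10^-1.22 = 0.060256
α₁ = 1/(1 + 0.018197 + 0.060256) = 1/1.0785 = 0.9273; α₂ = α₁·K2/[H⁺] = 0.05587
α₁ + 2α₂ = 1.0390
DIC = CA / (α₁ + 2α₂) = 2.45 / 1.0390 = 2.36 mmol/kg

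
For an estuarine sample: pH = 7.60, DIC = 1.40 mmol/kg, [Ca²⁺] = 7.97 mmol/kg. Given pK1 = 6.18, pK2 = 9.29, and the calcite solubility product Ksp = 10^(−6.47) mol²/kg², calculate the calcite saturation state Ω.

α₂ = 1 / (1 + [H⁺]/K2 + [H⁺]²/(K1K2)) = 1 / (1 + 10^+1.69 + 10^+0.27)
   = 1 / (1 + 48.978 + 1.8621) = 1/51.840 = 0.01929
[CO3²⁻] = α₂ × DIC = 0.01929 × 1.40 = 0.02701 mmol/kg
Ksp = 10^(−6.47) = 3.388×10^-7
Ω = [Ca²⁺][CO3²⁻]/Ksp = (7.97×10^-3)(2.701×10^-5) / 3.388×10^-7 = 0.635

Ω = 0.635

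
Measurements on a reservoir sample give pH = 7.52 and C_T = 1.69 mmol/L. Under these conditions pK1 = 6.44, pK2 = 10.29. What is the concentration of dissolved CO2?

[CO2*] = 0.130 mmol/L

α₀ = 1 / (1 + K1/[H⁺] + K1K2/[H⁺]²) = 1 / (1 + 10^+1.08 + 10^-1.69)
   = 1 / (1 + 12.023 + 0.020417) = 1/13.043 = 0.07667
[CO2*] = α₀ × DIC = 0.07667 × 1.69 = 0.130 mmol/L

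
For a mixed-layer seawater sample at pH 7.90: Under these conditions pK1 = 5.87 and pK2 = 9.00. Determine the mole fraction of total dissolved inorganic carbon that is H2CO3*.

α₀ = 0.00857

α₀ = 1 / (1 + K1/[H⁺] + K1K2/[H⁺]²) = 1 / (1 + 10^+2.03 + 10^+0.93)
   = 1 / (1 + 107.15 + 8.5114) = 1/116.66 = 0.008572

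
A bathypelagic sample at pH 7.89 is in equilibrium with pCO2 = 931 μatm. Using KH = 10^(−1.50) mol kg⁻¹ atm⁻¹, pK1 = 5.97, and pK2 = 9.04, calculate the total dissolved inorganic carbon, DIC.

[CO2*] = KH · pCO2 = 10^(−1.50) × 931×10^-6 = 2.944×10^-5 mol/kg
α₀ = 1/(1 + K1/[H⁺] + K1K2/[H⁺]²) = 1/(1 + 10^+1.92 + 10^+0.77) = 0.01110
DIC = [CO2*]/α₀ = 2.944×10^-5 / 0.01110 = 2.65 mmol/kg

DIC = 2.65 mmol/kg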